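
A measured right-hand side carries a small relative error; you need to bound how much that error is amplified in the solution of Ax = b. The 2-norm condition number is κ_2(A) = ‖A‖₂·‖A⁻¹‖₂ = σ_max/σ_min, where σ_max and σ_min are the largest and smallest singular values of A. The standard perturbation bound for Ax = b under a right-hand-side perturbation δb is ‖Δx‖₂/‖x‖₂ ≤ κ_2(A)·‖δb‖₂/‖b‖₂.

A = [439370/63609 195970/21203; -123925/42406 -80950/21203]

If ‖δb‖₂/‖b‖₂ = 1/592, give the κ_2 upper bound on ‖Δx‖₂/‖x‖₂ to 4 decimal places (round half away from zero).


0.4133

AᵀA = [5386986025/95765796 598526225/7980483; 598526225/7980483 266018600/2660161]; tr = 14963655625/95765796, det = 9765625/23941449
eigenvalues of AᵀA: λ = (tr ± √(tr²−4·det))/2 = 625/4, 62500/23941449
so κ_2 = √((625/4) / (62500/23941449)) = 244.6500
worst-case relative error ≤ 244.6500 × 1/592 = 0.4133


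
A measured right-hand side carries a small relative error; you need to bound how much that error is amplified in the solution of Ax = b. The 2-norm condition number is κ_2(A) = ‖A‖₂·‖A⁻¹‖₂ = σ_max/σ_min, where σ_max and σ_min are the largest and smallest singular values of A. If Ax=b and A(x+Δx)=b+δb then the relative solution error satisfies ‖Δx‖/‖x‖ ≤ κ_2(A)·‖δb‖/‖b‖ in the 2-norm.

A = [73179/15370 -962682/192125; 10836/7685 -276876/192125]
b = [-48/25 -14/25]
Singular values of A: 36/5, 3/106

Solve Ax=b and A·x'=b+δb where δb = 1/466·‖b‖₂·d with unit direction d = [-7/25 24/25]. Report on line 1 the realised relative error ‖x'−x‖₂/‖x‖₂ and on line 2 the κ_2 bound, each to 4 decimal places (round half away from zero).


σ_max = 36/5, σ_min = 3/106
κ = σ_max/σ_min = (36/5)/(3/106) = 254.4000
bound on ‖Δx‖/‖x‖: κ·ε = 254.4000·1/466 = 0.5459
solve Ax = b  →  x = [-0.1916 0.2011]
‖b‖₂ = 2.0000 and ‖x‖₂ = 0.2778
δb = ε·‖b‖·d = [-0.0012 0.0041]; solving A·Δx = δb gives ‖Δx‖ = 0.1516
dividing the unrounded norms, ‖Δx‖/‖x‖ = 0.5459
so the bound is sharp here: realised error equals the bound

0.5459
0.5459


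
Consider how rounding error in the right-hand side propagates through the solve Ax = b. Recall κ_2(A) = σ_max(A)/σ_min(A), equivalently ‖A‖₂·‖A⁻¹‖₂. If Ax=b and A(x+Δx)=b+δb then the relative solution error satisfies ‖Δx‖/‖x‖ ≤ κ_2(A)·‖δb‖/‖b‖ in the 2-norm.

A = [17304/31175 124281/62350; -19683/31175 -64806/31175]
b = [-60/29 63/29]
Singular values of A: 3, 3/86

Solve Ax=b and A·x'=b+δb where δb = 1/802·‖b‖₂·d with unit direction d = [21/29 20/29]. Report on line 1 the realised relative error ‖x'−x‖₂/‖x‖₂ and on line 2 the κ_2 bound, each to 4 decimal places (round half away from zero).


from the listed singular values, σ₁ = 3, σ_n = 3/86
κ_2(A) = 3 / (3/86) = 86.0000
bound on ‖Δx‖/‖x‖: κ·ε = 86.0000·1/802 = 0.1072
solve Ax = b  →  x = [-0.2800 -0.9600]
2-norm of b is 3.0000; of x, 1.0000
Δx = A⁻¹·δb where δb = 1/802·3.0000·d; ‖Δx‖ = 0.1072
realised ‖Δx‖/‖x‖ = 0.1072
so the bound is sharp here: realised error equals the bound

0.1072
0.1072


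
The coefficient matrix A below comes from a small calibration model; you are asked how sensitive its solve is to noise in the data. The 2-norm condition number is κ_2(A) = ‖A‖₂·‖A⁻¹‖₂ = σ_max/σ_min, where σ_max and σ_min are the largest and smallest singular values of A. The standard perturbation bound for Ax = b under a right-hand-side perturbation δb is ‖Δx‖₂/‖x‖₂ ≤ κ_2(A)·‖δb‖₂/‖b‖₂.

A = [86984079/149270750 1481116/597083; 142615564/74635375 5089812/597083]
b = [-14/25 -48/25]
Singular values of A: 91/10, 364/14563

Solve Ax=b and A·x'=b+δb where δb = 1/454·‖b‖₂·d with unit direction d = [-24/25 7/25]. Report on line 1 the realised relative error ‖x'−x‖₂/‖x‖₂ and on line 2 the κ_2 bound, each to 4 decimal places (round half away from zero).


largest singular value 91/10, smallest 364/14563
κ = σ_max/σ_min = (91/10)/(364/14563) = 364.0750
perturbation bound = 364.0750·1/454 = 0.8019
solve Ax = b  →  x = [-0.0482 -0.2144]
‖b‖₂ = 2.0000 and ‖x‖₂ = 0.2198
Δx = A⁻¹·δb where δb = 1/454·2.0000·d; ‖Δx‖ = 0.1762
realised ‖Δx‖/‖x‖ = 0.8019
tightness: 0.8019 against a bound of 0.8019; the bound is attained (ratio 1)

0.8019
0.8019


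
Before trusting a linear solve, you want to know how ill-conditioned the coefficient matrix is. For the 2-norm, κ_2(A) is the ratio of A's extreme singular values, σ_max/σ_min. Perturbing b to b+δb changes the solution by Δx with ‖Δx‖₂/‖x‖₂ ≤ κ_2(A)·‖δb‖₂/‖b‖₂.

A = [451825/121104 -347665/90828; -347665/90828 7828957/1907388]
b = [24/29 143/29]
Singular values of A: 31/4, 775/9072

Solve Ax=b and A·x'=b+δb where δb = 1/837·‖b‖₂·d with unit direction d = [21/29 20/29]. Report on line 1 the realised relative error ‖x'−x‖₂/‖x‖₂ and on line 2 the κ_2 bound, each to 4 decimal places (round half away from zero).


largest singular value 31/4, smallest 775/9072
κ = σ_max/σ_min = (31/4)/(775/9072) = 90.7200
κ_2(A)·‖δb‖/‖b‖ = 0.1084
solve Ax = b  →  x = [33.6395 32.5722]
‖b‖₂ = 5.0000 and ‖x‖₂ = 46.8248
Δx = A⁻¹·δb where δb = 1/837·5.0000·d; ‖Δx‖ = 0.0699
realised ‖Δx‖/‖x‖ = 0.0015
realised/bound (from unrounded values) ≈ 0.0138

0.0015
0.1084


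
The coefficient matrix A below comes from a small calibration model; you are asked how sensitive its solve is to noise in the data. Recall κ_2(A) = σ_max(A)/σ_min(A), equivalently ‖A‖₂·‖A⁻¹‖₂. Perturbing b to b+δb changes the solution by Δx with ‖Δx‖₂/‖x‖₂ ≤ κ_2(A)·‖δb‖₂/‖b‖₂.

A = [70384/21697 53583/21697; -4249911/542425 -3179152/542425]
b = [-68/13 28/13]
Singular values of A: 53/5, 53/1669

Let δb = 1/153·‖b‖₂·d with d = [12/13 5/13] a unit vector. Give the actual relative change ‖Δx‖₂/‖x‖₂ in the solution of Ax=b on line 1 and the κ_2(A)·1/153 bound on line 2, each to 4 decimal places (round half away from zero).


largest singular value 53/5, smallest 53/1669
κ_2(A) = (53/5) / (53/1669) = 333.8000
κ_2(A)·‖δb‖/‖b‖ = 2.1817
solve Ax = b  →  x = [75.2755 -100.9962]
‖b‖₂ = 5.6569 and ‖x‖₂ = 125.9628
with δb = [0.0341 0.0142], A·Δx = δb → ‖Δx‖ = 1.1643
dividing the unrounded norms, ‖Δx‖/‖x‖ = 0.0092
realised/bound (from unrounded values) ≈ 0.0042

0.0092
2.1817


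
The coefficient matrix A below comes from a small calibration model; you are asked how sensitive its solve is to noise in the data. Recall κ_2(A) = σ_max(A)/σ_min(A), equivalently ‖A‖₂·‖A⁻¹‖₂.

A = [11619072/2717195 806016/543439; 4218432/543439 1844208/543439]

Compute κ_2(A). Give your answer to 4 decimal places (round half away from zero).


30.7375

form AᵀA = [154347098112/1965171325 12846283776/393034265; 12846283776/393034265 1078191360/78606853] with trace 13946298624/151167025 and determinant 1358954496/151167025
eigenvalues of AᵀA: λ = (tr ± √(tr²−4·det))/2 = 2304/25, 589824/6046681
σ_max=√(2304/25)=(48/5), σ_min=√(589824/6046681)=(768/2459) → κ = 30.7375


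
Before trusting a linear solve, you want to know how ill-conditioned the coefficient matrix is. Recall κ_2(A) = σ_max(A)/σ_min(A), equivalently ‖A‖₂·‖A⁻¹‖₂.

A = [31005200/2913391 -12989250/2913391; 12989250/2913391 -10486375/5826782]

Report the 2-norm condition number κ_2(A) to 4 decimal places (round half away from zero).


215.4875

AᵀA = [6686645222500/50223947449 -2786031759375/50223947449; -2786031759375/50223947449 4644062265625/200895789796]; tr = 185743450625/1188732484, det = 156250000/297183121
solving λ² − 185743450625/1188732484·λ + 156250000/297183121 = 0 gives λ = 625/4, 1000000/297183121
σ_max=√(625/4)=(25/2), σ_min=√(1000000/297183121)=(1000/17239) → κ = 215.4875


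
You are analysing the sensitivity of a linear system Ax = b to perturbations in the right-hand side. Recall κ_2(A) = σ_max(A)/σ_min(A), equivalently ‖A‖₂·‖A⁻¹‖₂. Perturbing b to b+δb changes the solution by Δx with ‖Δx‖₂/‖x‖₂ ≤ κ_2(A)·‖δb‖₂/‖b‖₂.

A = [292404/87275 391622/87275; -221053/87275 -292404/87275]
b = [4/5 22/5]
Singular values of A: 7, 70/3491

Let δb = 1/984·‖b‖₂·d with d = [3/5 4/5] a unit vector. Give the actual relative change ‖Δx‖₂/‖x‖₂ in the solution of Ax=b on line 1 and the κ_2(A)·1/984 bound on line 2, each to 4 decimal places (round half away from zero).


from the listed singular values, σ₁ = 7, σ_n = 70/3491
κ_2(A) = 7 / (70/3491) = 349.1000
worst-case relative error ≤ 349.1000 × 1/984 = 0.3548
solve Ax = b  →  x = [-159.7600 119.4629]
‖b‖ = 4.4721, ‖x‖ = 199.4859
with δb = [0.0027 0.0036], A·Δx = δb → ‖Δx‖ = 0.2267
relative error = 0.0011
so the bound overstates the realised error by a factor of ≈ 312.2449 (computed from the unrounded values)

0.0011
0.3548


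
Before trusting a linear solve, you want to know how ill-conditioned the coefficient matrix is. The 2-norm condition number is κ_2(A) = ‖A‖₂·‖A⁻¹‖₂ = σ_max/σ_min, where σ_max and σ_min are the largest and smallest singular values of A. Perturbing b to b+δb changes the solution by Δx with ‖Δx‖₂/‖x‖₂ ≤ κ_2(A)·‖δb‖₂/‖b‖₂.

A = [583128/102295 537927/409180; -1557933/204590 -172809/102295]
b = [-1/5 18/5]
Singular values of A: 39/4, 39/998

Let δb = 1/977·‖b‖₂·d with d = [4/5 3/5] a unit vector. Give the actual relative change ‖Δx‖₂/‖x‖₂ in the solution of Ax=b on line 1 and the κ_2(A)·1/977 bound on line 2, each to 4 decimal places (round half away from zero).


σ_max = 39/4, σ_min = 39/998
condition number: (39/4) ÷ (39/998) = 249.5000
worst-case relative error ≤ 249.5000 × 1/977 = 0.2554
solve Ax = b  →  x = [-11.5347 49.8637]
2-norm of b is 3.6056; of x, 51.1804
δb = ε·‖b‖·d = [0.0030 0.0022]; solving A·Δx = δb gives ‖Δx‖ = 0.0944
relative error = 0.0018
tightness: 0.0018 against a bound of 0.2554 (unrounded ratio ≈ 0.0072)

0.0018
0.2554


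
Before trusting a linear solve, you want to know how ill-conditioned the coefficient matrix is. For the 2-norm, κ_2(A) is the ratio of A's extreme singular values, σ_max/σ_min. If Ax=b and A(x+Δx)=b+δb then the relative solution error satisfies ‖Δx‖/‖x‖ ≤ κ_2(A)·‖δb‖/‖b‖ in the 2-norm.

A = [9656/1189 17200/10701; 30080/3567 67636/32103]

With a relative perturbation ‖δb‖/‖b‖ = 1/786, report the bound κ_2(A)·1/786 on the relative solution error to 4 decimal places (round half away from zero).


M = AᵀA = [2073664/15129 4196480/136161; 4196480/136161 8605456/1225449]. tr(M)=105040/729, det(M)=1024/81
char-poly roots: 144 and 64/729
σ_max=√144=12, σ_min=√(64/729)=(8/27) → κ = 40.5000
perturbation bound = 40.5000·1/786 = 0.0515

0.0515


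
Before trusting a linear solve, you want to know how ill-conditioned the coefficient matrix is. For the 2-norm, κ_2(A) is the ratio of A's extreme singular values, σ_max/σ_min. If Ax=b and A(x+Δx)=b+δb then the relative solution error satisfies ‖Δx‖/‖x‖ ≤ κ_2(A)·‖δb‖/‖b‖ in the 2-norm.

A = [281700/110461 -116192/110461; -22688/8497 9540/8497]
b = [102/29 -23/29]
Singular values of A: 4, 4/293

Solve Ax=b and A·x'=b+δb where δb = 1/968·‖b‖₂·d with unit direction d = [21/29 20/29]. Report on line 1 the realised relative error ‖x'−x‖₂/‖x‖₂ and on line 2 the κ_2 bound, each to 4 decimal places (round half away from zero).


0.0019
0.3027

from the listed singular values, σ₁ = 4, σ_n = 4/293
κ_2(A) = 4 / (4/293) = 293.0000
bound on ‖Δx‖/‖x‖: κ·ε = 293.0000·1/968 = 0.3027
solve Ax = b  →  x = [57.0385 134.9423]
‖b‖ = 3.6056, ‖x‖ = 146.5019
Δx = A⁻¹·δb where δb = 1/968·3.6056·d; ‖Δx‖ = 0.2728
dividing the unrounded norms, ‖Δx‖/‖x‖ = 0.0019
so the bound overstates the realised error by a factor of ≈ 162.5293 (computed from the unrounded values)


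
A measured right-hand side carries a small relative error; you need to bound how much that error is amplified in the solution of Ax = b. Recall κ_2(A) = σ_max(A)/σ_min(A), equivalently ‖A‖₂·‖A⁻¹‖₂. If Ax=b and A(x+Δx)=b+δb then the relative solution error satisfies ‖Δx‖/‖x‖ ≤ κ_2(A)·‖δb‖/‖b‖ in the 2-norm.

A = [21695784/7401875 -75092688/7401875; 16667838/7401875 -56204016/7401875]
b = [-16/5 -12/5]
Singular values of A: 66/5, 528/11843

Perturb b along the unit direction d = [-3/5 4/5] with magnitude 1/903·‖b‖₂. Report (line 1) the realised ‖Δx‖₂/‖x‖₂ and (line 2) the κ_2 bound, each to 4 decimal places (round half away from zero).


largest singular value 66/5, smallest 528/11843
κ = σ_max/σ_min = (66/5)/(528/11843) = 296.0750
perturbation bound = 296.0750·1/903 = 0.3279
solve Ax = b  →  x = [-0.0848 0.2909]
2-norm of b is 4.0000; of x, 0.3030
δb = ε·‖b‖·d = [-0.0027 0.0035]; solving A·Δx = δb gives ‖Δx‖ = 0.0994
dividing the unrounded norms, ‖Δx‖/‖x‖ = 0.3279
realised/bound = 1 exactly: the bound is attained for this b and d

0.3279
0.3279


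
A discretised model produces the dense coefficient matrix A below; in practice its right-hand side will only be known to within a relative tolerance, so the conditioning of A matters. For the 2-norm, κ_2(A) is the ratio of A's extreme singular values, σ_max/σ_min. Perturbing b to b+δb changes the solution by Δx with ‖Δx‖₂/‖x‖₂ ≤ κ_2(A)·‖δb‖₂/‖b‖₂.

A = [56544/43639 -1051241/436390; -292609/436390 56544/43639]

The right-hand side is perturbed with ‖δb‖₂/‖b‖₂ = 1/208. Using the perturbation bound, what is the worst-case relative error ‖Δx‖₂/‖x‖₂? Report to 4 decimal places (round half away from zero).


0.7260

M = AᵀA = [1402568929/658948900 -26292960/6589489; -26292960/6589489 4930207729/658948900]. tr(M)=10956361/1140050, det(M)=923521/228010000
solving λ² − 10956361/1140050·λ + 923521/228010000 = 0 gives λ = 961/100, 961/2280100
κ = σ_max/σ_min = (31/10)/(31/1510) = 151.0000
perturbation bound = 151.0000·1/208 = 0.7260


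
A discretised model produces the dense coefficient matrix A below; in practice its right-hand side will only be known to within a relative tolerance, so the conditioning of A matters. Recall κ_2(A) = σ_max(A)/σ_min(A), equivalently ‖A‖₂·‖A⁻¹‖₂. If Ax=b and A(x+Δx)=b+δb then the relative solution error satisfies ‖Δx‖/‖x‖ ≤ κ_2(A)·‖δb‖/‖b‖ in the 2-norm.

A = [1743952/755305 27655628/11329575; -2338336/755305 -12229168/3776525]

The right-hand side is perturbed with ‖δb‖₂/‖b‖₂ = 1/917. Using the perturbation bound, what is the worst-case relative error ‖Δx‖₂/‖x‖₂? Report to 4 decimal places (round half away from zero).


0.4260

M = AᵀA = [340367353088/22819425721 5360711964608/342291385815; 5360711964608/342291385815 84432268392976/5134370787225]. tr(M)=191456507536/6105078225, det(M)=39337984/6105078225
solving λ² − 191456507536/6105078225·λ + 39337984/6105078225 = 0 gives λ = 784/25, 50176/244203129
σ_max=√(784/25)=(28/5), σ_min=√(50176/244203129)=(224/15627) → κ = 390.6750
κ_2(A)·‖δb‖/‖b‖ = 0.4260


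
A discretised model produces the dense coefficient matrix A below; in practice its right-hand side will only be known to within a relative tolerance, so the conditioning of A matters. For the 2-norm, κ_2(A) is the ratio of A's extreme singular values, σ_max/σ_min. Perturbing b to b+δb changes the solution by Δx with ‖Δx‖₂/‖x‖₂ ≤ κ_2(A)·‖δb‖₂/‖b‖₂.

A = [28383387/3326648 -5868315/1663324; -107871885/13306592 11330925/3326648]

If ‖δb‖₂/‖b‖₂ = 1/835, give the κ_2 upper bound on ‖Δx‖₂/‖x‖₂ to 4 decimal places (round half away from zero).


AᵀA = [29163151123569/210541487104 -3037799624265/52635371776; -3037799624265/52635371776 316454631525/13158842944]; tr = 202523226201/1245807616, det = 4228250625/19932921856
char-poly roots: 2601/16 and 1625625/1245807616
κ_2(A) = √(λ_max/λ_min) = √((2601/16) / (1625625/1245807616)) = 352.9600
κ_2(A)·‖δb‖/‖b‖ = 0.4227

0.4227


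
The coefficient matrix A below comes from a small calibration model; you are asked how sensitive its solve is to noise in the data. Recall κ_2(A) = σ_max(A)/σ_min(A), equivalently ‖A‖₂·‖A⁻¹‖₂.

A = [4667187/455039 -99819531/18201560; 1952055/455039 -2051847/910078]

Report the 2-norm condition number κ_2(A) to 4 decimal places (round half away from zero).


M = AᵀA = [151438776426/1225210009 -3230667345213/49008400360; -3230667345213/49008400360 68922894755169/1960336014400]. tr(M)=1076902896321/6783169600, det(M)=43758225/271326784
solving λ² − 1076902896321/6783169600·λ + 43758225/271326784 = 0 gives λ = 3969/25, 275625/271326784
σ_max=√(3969/25)=(63/5), σ_min=√(275625/271326784)=(525/16472) → κ = 395.3280

395.3280


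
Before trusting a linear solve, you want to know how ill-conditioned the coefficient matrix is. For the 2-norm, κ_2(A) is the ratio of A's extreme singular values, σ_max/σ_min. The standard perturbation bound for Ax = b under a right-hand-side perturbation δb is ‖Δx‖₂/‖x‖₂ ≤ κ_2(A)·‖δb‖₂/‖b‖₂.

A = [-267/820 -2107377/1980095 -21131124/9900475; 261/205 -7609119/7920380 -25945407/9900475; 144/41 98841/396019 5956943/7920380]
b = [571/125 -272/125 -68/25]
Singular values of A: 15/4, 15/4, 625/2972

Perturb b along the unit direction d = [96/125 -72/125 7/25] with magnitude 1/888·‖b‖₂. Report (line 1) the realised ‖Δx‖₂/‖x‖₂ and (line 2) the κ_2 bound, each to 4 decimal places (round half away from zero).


from the listed singular values, σ₁ = 15/4, σ_n = 625/2972
κ_2(A) = (15/4) / (625/2972) = 17.8320
perturbation bound = 17.8320·1/888 = 0.0201
solve Ax = b  →  x = [-0.9821 -17.7478 6.8594]
‖b‖ = 5.7446, ‖x‖ = 19.0526
with δb = [0.0050 -0.0037 0.0018], A·Δx = δb → ‖Δx‖ = 0.0308
dividing the unrounded norms, ‖Δx‖/‖x‖ = 0.0016
so the bound overstates the realised error by a factor of ≈ 12.4373 (computed from the unrounded values)

0.0016
0.0201


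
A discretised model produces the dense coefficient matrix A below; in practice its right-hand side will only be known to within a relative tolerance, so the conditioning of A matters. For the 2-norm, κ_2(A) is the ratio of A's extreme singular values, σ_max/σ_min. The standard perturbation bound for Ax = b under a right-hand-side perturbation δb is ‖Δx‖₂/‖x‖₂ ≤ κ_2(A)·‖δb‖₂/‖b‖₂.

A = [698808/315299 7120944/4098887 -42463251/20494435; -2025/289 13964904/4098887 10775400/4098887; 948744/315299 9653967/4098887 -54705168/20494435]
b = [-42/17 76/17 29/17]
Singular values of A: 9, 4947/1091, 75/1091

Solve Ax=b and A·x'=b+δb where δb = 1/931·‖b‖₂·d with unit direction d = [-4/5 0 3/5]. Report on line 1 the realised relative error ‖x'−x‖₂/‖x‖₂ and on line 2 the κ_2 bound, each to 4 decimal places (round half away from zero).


0.0019
0.1406

largest singular value 9, smallest 75/1091
κ_2(A) = 9 / (75/1091) = 130.9200
bound on ‖Δx‖/‖x‖: κ·ε = 130.9200·1/931 = 0.1406
solve Ax = b  →  x = [20.1443 15.2975 35.5673]
2-norm of b is 5.3852; of x, 43.6445
re-solving with b+δb shifts x by Δx of norm 0.0841
dividing the unrounded norms, ‖Δx‖/‖x‖ = 0.0019
tightness: 0.0019 against a bound of 0.1406 (unrounded ratio ≈ 0.0137)


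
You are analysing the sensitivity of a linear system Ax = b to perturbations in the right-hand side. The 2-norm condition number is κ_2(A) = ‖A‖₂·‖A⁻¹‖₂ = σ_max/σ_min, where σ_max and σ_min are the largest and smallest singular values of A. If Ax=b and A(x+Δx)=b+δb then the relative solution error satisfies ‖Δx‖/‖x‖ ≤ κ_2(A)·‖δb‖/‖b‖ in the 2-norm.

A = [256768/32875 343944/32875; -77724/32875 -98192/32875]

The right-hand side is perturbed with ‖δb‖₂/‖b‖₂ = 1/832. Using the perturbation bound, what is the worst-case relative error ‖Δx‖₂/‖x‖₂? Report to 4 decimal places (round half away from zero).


0.1581

AᵀA = [575766608/8646125 767565504/8646125; 767565504/8646125 1023513152/8646125]; tr = 319855952/1729225, det = 85525504/43230625
char-poly roots: 4624/25 and 18496/1729225
κ = σ_max/σ_min = (68/5)/(136/1315) = 131.5000
perturbation bound = 131.5000·1/832 = 0.1581


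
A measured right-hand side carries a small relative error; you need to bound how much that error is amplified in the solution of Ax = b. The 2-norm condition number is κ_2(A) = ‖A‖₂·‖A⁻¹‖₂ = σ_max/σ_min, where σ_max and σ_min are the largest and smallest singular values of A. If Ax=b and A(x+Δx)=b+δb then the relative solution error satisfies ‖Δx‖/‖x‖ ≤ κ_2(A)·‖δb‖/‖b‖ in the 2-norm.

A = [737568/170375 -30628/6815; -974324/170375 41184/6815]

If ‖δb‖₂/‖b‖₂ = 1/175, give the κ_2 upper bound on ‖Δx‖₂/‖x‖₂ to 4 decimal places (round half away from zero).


form AᵀA = [59732552464/1161105625 -12543358464/232221125; -12543358464/232221125 526839248/9288845] with trace 149331104/1380625 and determinant 7311616/34515625
solving λ² − 149331104/1380625·λ + 7311616/34515625 = 0 gives λ = 2704/25, 2704/1380625
κ_2(A) = √(λ_max/λ_min) = √((2704/25) / (2704/1380625)) = 235.0000
κ_2(A)·‖δb‖/‖b‖ = 1.3429

1.3429


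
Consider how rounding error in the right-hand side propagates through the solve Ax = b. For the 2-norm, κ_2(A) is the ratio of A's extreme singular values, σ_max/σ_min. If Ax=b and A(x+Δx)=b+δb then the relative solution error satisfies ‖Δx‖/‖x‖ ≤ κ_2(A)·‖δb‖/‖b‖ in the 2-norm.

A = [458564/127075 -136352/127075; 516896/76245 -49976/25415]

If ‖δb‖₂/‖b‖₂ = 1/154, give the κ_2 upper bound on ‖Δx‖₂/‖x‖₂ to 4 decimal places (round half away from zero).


2.3299

AᵀA = [29661125776/502880625 -2883696256/167626875; -2883696256/167626875 280387136/55875625]; tr = 51495376/804609, det = 25600/804609
eigenvalues of AᵀA: λ = (tr ± √(tr²−4·det))/2 = 64, 400/804609
κ = σ_max/σ_min = 8/(20/897) = 358.8000
worst-case relative error ≤ 358.8000 × 1/154 = 2.3299


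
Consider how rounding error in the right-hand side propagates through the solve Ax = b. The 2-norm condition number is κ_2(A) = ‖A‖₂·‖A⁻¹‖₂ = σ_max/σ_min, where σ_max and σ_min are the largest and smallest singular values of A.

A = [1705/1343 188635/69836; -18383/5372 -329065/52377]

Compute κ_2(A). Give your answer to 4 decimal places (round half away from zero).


47.4000

M = AᵀA = [384447089/28858384 134885960/5410947; 134885960/5410947 12146679625/259725456]. tr(M)=27001217/449352, det(M)=23088025/14379264
solving λ² − 27001217/449352·λ + 23088025/14379264 = 0 gives λ = 961/16, 24025/898704
κ_2(A) = √(λ_max/λ_min) = √((961/16) / (24025/898704)) = 47.4000


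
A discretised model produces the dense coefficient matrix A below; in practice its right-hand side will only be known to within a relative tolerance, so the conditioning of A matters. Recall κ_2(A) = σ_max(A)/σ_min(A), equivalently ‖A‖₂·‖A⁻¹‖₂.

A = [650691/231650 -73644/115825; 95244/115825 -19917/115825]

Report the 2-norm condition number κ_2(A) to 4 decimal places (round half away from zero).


226.0000

AᵀA = [735495129/85858756 -41370750/21464689; -41370750/21464689 9312201/21464689]; tr = 459693/51076, det = 81/51076
solving λ² − 459693/51076·λ + 81/51076 = 0 gives λ = 9, 9/51076
σ_max=√9=3, σ_min=√(9/51076)=(3/226) → κ = 226.0000


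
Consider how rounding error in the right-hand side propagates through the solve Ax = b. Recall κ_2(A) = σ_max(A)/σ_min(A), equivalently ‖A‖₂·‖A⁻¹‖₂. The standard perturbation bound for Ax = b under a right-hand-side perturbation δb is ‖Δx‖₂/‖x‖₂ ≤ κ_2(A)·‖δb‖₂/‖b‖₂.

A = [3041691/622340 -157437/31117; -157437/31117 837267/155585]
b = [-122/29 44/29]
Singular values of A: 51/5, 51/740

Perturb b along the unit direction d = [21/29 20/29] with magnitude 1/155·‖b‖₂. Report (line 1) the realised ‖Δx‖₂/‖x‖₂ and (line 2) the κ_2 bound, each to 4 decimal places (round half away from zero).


from the listed singular values, σ₁ = 51/5, σ_n = 51/740
condition number: (51/5) ÷ (51/740) = 148.0000
perturbation bound = 148.0000·1/155 = 0.9548
solve Ax = b  →  x = [-21.2847 -19.7295]
‖b‖ = 4.4721, ‖x‖ = 29.0223
with δb = [0.0209 0.0199], A·Δx = δb → ‖Δx‖ = 0.4186
relative error = 0.0144
so the bound overstates the realised error by a factor of ≈ 66.1937 (computed from the unrounded values)

0.0144
0.9548


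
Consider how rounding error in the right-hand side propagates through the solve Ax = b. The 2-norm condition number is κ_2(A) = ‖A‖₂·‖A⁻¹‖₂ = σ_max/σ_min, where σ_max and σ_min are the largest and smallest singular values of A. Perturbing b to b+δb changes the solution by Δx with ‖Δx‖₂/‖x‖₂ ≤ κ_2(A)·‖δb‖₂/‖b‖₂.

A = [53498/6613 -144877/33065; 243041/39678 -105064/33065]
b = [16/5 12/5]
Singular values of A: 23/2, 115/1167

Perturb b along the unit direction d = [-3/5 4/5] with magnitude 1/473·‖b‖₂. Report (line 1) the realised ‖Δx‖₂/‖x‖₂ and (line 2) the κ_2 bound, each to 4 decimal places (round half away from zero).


σ_max = 23/2, σ_min = 115/1167
κ_2(A) = (23/2) / (115/1167) = 116.7000
bound on ‖Δx‖/‖x‖: κ·ε = 116.7000·1/473 = 0.2467
solve Ax = b  →  x = [0.3069 -0.1637]
2-norm of b is 4.0000; of x, 0.3478
Δx = A⁻¹·δb where δb = 1/473·4.0000·d; ‖Δx‖ = 0.0858
relative error = 0.2467
realised/bound = 1 exactly: the bound is attained for this b and d

0.2467
0.2467


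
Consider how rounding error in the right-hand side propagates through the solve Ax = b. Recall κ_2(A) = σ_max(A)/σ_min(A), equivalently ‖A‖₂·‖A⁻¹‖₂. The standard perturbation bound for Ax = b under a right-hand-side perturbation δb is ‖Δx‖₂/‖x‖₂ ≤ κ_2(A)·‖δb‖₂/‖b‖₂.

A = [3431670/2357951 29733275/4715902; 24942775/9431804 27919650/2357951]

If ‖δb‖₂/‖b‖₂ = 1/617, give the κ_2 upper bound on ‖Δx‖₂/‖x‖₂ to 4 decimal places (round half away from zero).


form AᵀA = [2804718922225/307816355344 1557894677625/38477044418; 1557894677625/38477044418 13848079815625/76954088836] with trace 34620486725/183115024 and determinant 228765625/732460096
λ_max, λ_min = (34620486725/183115024 ± √1198536210652988975625/33531112014520576)/2 = 3025/16, 75625/45778756
κ = σ_max/σ_min = (55/4)/(275/6766) = 338.3000
bound on ‖Δx‖/‖x‖: κ·ε = 338.3000·1/617 = 0.5483

0.5483


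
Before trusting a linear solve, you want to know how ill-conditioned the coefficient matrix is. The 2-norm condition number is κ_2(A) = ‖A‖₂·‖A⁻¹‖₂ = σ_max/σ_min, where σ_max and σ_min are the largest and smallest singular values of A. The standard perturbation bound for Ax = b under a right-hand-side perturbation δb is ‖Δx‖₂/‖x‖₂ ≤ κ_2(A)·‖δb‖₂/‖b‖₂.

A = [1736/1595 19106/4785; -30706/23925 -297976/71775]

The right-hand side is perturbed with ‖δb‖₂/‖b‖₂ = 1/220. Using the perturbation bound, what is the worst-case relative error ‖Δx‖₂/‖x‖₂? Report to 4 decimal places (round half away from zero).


0.2700

AᵀA = [1927396/680625 19753216/2041875; 19753216/2041875 203238436/6125625]; tr = 352936/9801, det = 400/1089
λ_max, λ_min = (352936/9801 ± √124422685696/96059601)/2 = 36, 100/9801
κ = σ_max/σ_min = 6/(10/99) = 59.4000
bound on ‖Δx‖/‖x‖: κ·ε = 59.4000·1/220 = 0.2700


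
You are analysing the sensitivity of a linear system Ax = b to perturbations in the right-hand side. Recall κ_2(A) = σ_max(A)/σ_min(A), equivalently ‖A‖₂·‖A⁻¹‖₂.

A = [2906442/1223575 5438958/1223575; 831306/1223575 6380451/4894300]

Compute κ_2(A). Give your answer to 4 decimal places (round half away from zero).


359.8750

form AᵀA = [14621559624/2395417249 54828936855/4790834498; 54828936855/4790834498 822442209561/38326675984] with trace 3655318905/132618256 and determinant 194481/33154564
eigenvalues of AᵀA: λ = (tr ± √(tr²−4·det))/2 = 441/16, 1764/8288641
so κ_2 = √((441/16) / (1764/8288641)) = 359.8750


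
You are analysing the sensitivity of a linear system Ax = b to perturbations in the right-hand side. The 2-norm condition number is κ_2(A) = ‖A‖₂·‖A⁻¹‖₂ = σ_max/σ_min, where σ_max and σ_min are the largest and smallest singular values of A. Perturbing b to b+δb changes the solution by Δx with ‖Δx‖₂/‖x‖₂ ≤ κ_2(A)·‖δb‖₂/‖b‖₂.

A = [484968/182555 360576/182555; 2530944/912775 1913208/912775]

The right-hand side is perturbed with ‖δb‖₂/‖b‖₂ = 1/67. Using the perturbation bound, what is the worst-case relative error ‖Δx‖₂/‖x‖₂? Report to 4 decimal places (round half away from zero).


3.7582

AᵀA = [14608236096/990675625 10955907072/990675625; 10955907072/990675625 8217290304/990675625]; tr = 913021056/39627025, det = 331776/39627025
λ_max, λ_min = (913021056/39627025 ± √833554859515969536/1570301110350625)/2 = 576/25, 576/1585081
κ = σ_max/σ_min = (24/5)/(24/1259) = 251.8000
perturbation bound = 251.8000·1/67 = 3.7582


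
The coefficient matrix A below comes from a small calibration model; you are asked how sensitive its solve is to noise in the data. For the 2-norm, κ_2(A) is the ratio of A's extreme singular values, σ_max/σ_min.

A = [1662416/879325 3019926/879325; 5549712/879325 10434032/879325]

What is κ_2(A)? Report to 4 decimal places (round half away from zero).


AᵀA = [53700688384/1237139929 100681993440/1237139929; 100681993440/1237139929 188782362916/1237139929]; tr = 839041700/4280761, det = 2458624/4280761
λ_max, λ_min = (839041700/4280761 ± √703948875211958544/18324914739121)/2 = 196, 12544/4280761
κ = σ_max/σ_min = 14/(112/2069) = 258.6250

258.6250


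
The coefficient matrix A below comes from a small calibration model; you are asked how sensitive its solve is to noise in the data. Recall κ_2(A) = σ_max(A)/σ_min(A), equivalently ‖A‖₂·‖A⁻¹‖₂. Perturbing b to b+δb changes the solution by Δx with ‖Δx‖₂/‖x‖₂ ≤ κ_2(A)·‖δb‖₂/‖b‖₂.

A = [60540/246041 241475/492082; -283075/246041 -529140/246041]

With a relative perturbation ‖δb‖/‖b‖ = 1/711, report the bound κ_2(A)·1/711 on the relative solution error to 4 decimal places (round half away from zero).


0.2482

M = AᵀA = [49849225/36012001 93453750/36012001; 93453750/36012001 700932025/144048004]. tr(M)=3115325/498436, det(M)=625/498436
char-poly roots: 25/4 and 25/124609
κ_2(A) = √(λ_max/λ_min) = √((25/4) / (25/124609)) = 176.5000
κ_2(A)·‖δb‖/‖b‖ = 0.2482


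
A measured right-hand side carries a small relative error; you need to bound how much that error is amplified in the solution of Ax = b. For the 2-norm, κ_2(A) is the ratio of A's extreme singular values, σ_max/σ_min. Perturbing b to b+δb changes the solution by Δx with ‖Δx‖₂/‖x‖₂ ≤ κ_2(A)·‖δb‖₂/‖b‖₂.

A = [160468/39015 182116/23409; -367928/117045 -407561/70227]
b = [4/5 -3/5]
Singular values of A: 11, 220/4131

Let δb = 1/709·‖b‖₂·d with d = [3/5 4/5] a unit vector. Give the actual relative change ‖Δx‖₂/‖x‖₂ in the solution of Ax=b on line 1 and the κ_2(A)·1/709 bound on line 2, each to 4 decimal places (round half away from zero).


0.2913
0.2913

σ_max = 11, σ_min = 220/4131
condition number: 11 ÷ (220/4131) = 206.5500
perturbation bound = 206.5500·1/709 = 0.2913
solve Ax = b  →  x = [0.0428 0.0802]
2-norm of b is 1.0000; of x, 0.0909
Δx = A⁻¹·δb where δb = 1/709·1.0000·d; ‖Δx‖ = 0.0265
realised ‖Δx‖/‖x‖ = 0.2913
tightness: 0.2913 against a bound of 0.2913; the bound is attained (ratio 1)


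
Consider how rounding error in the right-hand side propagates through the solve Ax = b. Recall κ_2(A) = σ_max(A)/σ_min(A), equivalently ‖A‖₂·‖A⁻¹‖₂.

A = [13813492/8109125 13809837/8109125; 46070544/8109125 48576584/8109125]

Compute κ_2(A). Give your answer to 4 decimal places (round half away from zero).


139.8125

AᵀA = [3701292137104/105212653225 777187751508/21042530645; 777187751508/21042530645 4080633777721/105212653225]; tr = 370127273/5004169, det = 875213056/3127605625
eigenvalues of AᵀA: λ = (tr ± √(tr²−4·det))/2 = 1849/25, 473344/125104225
κ_2(A) = √(λ_max/λ_min) = √((1849/25) / (473344/125104225)) = 139.8125


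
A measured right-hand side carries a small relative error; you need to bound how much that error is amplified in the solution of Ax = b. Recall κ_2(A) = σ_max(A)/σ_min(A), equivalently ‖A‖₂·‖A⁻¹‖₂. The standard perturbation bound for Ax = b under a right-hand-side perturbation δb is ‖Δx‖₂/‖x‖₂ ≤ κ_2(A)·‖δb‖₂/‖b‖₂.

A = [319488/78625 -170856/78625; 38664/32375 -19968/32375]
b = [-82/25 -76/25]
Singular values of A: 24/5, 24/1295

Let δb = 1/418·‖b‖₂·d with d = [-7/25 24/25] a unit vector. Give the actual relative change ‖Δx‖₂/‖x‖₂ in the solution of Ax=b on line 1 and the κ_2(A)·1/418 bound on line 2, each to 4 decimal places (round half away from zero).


0.0053
0.6196

σ_max = 24/5, σ_min = 24/1295
κ = σ_max/σ_min = (24/5)/(24/1295) = 259.0000
perturbation bound = 259.0000·1/418 = 0.6196
solve Ax = b  →  x = [-51.5196 -94.8284]
‖b‖₂ = 4.4721 and ‖x‖₂ = 107.9199
δb = ε·‖b‖·d = [-0.0030 0.0103]; solving A·Δx = δb gives ‖Δx‖ = 0.5773
realised ‖Δx‖/‖x‖ = 0.0053
so the bound overstates the realised error by a factor of ≈ 115.8318 (computed from the unrounded values)


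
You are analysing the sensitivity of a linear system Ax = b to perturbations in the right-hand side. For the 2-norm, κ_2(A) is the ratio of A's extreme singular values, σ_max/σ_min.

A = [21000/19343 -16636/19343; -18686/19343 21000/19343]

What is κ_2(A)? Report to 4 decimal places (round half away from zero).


form AᵀA = [939556/444889 -882000/444889; -882000/444889 853456/444889] with trace 2132/529 and determinant 64/529
λ_max, λ_min = (2132/529 ± √4410000/279841)/2 = 4, 16/529
κ_2(A) = √(λ_max/λ_min) = √(4 / (16/529)) = 11.5000

11.5000


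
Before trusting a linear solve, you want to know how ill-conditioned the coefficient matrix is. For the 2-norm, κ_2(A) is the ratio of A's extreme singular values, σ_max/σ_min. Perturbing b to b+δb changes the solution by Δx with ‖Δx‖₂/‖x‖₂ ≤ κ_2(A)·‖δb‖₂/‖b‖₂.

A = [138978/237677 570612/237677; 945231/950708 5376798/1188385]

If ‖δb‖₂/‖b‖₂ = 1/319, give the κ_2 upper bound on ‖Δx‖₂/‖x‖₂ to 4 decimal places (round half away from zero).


AᵀA = [4160898945/3127493776 11536966161/1954683610; 11536966161/1954683610 128200374036/4886709025]; tr = 1282110921/46512400, det = 194481/2907025
λ_max, λ_min = (1282110921/46512400 ± √1643229483951346641/2163403353760000)/2 = 441/16, 7056/2907025
so κ_2 = √((441/16) / (7056/2907025)) = 106.5625
worst-case relative error ≤ 106.5625 × 1/319 = 0.3341

0.3341


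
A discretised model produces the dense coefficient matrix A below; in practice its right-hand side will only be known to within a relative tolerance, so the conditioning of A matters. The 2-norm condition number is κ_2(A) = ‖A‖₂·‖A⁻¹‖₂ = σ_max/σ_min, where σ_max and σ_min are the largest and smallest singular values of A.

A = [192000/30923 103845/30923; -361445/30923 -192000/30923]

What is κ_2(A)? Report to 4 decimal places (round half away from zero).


M = AᵀA = [579607225/3308761 309120000/3308761; 309120000/3308761 164871225/3308761]. tr(M)=2576050/11449, det(M)=5625/11449
solving λ² − 2576050/11449·λ + 5625/11449 = 0 gives λ = 225, 25/11449
κ_2(A) = √(λ_max/λ_min) = √(225 / (25/11449)) = 321.0000

321.0000


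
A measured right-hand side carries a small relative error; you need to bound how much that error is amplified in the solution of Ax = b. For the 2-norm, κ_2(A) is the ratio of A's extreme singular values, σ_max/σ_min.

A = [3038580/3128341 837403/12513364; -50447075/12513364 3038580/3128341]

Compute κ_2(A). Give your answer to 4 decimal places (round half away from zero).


M = AᵀA = [1601805396025/93149481616 -22418643240/5821842601; -22418643240/5821842601 88297881289/93149481616]. tr(M)=502707697/27706568, det(M)=1305015625/886610176
solving λ² − 502707697/27706568·λ + 1305015625/886610176 = 0 gives λ = 289/16, 4515625/55413136
κ_2(A) = √(λ_max/λ_min) = √((289/16) / (4515625/55413136)) = 14.8880

14.8880


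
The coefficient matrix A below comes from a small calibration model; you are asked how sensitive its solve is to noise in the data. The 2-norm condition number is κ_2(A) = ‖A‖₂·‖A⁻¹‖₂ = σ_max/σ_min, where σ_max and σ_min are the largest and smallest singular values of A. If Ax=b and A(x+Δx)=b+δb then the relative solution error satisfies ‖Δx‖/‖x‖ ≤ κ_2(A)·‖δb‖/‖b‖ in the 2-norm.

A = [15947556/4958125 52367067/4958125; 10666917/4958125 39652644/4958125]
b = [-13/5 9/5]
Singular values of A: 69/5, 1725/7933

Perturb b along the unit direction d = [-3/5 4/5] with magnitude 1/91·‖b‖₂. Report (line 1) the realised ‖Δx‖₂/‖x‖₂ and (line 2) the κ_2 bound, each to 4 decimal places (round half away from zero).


σ_max = 69/5, σ_min = 1725/7933
condition number: (69/5) ÷ (1725/7933) = 63.4640
κ_2(A)·‖δb‖/‖b‖ = 0.6974
solve Ax = b  →  x = [-13.2650 3.7935]
‖b‖ = 3.1623, ‖x‖ = 13.7967
re-solving with b+δb shifts x by Δx of norm 0.1598
relative error = 0.0116
tightness: 0.0116 against a bound of 0.6974 (unrounded ratio ≈ 0.0166)

0.0116
0.6974


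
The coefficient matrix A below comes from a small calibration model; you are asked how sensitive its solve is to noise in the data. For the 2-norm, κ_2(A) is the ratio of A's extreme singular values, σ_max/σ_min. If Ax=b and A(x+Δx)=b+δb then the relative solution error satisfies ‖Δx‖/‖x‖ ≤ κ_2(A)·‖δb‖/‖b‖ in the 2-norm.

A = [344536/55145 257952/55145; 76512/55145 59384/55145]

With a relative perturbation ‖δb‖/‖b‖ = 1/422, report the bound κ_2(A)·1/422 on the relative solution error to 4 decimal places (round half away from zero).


form AᵀA = [14819648/361805 11114496/361805; 11114496/361805 8336192/361805] with trace 4631168/72361 and determinant 4096/72361
solving λ² − 4631168/72361·λ + 4096/72361 = 0 gives λ = 64, 64/72361
so κ_2 = √(64 / (64/72361)) = 269.0000
bound on ‖Δx‖/‖x‖: κ·ε = 269.0000·1/422 = 0.6374

0.6374


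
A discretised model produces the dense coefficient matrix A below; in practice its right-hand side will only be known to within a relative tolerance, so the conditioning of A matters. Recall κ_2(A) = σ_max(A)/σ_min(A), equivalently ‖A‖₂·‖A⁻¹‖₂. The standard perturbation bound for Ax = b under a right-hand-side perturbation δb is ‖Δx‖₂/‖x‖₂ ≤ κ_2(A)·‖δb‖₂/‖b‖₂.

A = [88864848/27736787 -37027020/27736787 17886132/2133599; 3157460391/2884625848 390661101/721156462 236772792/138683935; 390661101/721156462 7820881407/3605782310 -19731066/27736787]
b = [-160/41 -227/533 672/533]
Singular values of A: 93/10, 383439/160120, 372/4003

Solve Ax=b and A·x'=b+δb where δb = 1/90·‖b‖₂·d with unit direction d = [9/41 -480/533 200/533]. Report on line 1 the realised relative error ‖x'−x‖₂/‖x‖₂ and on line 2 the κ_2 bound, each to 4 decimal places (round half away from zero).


σ_max = 93/10, σ_min = 372/4003
κ_2(A) = (93/10) / (372/4003) = 100.0750
bound on ‖Δx‖/‖x‖: κ·ε = 100.0750·1/90 = 1.1119
solve Ax = b  →  x = [0.0079 0.4491 -0.3970]
‖b‖₂ = 4.1231 and ‖x‖₂ = 0.5995
δb = ε·‖b‖·d = [0.0101 -0.0413 0.0172]; solving A·Δx = δb gives ‖Δx‖ = 0.4930
realised ‖Δx‖/‖x‖ = 0.8223
tightness: 0.8223 against a bound of 1.1119 (unrounded ratio ≈ 0.7396)

0.8223
1.1119
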